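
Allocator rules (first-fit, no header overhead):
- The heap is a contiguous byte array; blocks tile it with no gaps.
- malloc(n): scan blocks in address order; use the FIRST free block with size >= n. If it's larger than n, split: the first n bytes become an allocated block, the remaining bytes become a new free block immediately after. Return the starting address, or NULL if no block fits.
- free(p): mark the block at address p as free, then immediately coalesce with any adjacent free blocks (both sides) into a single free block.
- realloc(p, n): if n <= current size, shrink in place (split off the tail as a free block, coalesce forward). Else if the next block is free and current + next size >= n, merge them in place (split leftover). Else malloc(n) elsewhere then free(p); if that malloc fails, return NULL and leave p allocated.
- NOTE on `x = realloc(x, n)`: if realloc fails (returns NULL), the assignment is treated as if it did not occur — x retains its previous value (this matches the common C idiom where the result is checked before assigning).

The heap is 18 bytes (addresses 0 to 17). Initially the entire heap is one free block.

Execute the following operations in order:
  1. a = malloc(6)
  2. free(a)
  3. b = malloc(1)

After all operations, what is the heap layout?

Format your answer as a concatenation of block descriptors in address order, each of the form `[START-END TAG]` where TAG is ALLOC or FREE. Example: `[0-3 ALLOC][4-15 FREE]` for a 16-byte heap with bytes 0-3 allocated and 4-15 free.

Op 1: a = malloc(6) -> a = 0; heap: [0-5 ALLOC][6-17 FREE]
Op 2: free(a) -> (freed a); heap: [0-17 FREE]
Op 3: b = malloc(1) -> b = 0; heap: [0-0 ALLOC][1-17 FREE]

Answer: [0-0 ALLOC][1-17 FREE]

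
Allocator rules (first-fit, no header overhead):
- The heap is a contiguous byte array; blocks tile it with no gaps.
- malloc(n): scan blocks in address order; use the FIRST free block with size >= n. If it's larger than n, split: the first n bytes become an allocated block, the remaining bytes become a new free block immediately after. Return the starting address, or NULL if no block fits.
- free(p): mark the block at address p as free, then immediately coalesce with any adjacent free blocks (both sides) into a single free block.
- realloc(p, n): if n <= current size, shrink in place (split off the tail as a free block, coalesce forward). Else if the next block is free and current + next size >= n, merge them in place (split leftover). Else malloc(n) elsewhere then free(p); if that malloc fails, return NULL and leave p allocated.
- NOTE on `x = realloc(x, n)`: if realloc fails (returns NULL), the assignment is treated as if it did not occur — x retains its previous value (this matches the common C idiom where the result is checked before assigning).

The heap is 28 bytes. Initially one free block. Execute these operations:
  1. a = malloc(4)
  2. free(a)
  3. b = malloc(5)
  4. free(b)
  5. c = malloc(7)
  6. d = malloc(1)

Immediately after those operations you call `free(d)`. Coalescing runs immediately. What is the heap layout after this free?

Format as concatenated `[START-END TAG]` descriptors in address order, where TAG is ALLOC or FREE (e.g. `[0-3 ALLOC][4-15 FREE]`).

Op 1: a = malloc(4) -> a = 0; heap: [0-3 ALLOC][4-27 FREE]
Op 2: free(a) -> (freed a); heap: [0-27 FREE]
Op 3: b = malloc(5) -> b = 0; heap: [0-4 ALLOC][5-27 FREE]
Op 4: free(b) -> (freed b); heap: [0-27 FREE]
Op 5: c = malloc(7) -> c = 0; heap: [0-6 ALLOC][7-27 FREE]
Op 6: d = malloc(1) -> d = 7; heap: [0-6 ALLOC][7-7 ALLOC][8-27 FREE]
free(d): d = 7 -> block [7-7 ALLOC]; mark free, coalesce with adjacent free neighbors -> [0-6 ALLOC][7-27 FREE]

Answer: [0-6 ALLOC][7-27 FREE]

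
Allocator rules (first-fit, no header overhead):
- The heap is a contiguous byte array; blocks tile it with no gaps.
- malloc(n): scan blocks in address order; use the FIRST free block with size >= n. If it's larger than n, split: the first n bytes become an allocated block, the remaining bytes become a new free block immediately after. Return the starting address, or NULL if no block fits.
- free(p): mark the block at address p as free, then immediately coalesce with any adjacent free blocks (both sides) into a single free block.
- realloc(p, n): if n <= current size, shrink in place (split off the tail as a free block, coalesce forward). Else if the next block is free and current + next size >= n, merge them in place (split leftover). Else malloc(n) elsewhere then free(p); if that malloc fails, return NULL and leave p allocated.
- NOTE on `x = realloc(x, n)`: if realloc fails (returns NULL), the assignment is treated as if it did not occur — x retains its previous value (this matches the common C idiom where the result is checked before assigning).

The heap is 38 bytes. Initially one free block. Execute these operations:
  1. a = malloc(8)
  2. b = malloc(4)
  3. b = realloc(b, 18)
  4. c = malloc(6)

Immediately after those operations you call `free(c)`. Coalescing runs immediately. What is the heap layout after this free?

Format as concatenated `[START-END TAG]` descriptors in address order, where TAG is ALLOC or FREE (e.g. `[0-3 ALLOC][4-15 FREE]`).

Answer: [0-7 ALLOC][8-25 ALLOC][26-37 FREE]

Derivation:
Op 1: a = malloc(8) -> a = 0; heap: [0-7 ALLOC][8-37 FREE]
Op 2: b = malloc(4) -> b = 8; heap: [0-7 ALLOC][8-11 ALLOC][12-37 FREE]
Op 3: b = realloc(b, 18) -> b = 8; heap: [0-7 ALLOC][8-25 ALLOC][26-37 FREE]
Op 4: c = malloc(6) -> c = 26; heap: [0-7 ALLOC][8-25 ALLOC][26-31 ALLOC][32-37 FREE]
free(c): c = 26 -> block [26-31 ALLOC]; mark free, coalesce with adjacent free neighbors -> [0-7 ALLOC][8-25 ALLOC][26-37 FREE]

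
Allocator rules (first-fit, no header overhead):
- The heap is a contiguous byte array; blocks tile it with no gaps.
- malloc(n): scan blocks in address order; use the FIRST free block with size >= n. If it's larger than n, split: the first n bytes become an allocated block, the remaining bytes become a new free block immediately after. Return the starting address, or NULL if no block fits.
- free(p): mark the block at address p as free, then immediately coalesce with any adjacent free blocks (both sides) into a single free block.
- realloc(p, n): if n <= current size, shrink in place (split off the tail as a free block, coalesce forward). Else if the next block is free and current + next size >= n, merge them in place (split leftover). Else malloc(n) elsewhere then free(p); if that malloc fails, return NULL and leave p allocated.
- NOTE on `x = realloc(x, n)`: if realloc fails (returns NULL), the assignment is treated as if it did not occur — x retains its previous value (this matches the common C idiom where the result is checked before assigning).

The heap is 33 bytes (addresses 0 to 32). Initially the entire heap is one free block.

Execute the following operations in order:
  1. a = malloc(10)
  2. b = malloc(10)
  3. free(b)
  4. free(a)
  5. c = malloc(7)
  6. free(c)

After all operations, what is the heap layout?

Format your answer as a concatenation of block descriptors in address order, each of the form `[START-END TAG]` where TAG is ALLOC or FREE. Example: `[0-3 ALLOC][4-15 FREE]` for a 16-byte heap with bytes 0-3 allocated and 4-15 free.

Answer: [0-32 FREE]

Derivation:
Op 1: a = malloc(10) -> a = 0; heap: [0-9 ALLOC][10-32 FREE]
Op 2: b = malloc(10) -> b = 10; heap: [0-9 ALLOC][10-19 ALLOC][20-32 FREE]
Op 3: free(b) -> (freed b); heap: [0-9 ALLOC][10-32 FREE]
Op 4: free(a) -> (freed a); heap: [0-32 FREE]
Op 5: c = malloc(7) -> c = 0; heap: [0-6 ALLOC][7-32 FREE]
Op 6: free(c) -> (freed c); heap: [0-32 FREE]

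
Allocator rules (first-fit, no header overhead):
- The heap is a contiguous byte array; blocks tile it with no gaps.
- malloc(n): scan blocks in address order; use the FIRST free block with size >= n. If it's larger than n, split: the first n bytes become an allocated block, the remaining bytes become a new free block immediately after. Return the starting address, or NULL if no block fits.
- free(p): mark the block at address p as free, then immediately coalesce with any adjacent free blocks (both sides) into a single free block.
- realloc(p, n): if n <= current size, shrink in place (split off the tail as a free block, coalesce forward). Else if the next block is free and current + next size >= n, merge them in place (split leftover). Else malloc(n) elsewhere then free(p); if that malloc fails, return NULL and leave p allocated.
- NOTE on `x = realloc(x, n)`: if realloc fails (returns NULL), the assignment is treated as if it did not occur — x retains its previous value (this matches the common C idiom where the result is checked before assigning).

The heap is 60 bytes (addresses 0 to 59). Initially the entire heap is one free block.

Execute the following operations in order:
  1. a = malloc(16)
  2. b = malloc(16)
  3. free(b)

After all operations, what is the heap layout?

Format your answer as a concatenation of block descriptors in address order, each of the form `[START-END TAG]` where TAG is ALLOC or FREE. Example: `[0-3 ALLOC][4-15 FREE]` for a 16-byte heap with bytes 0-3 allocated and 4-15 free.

Answer: [0-15 ALLOC][16-59 FREE]

Derivation:
Op 1: a = malloc(16) -> a = 0; heap: [0-15 ALLOC][16-59 FREE]
Op 2: b = malloc(16) -> b = 16; heap: [0-15 ALLOC][16-31 ALLOC][32-59 FREE]
Op 3: free(b) -> (freed b); heap: [0-15 ALLOC][16-59 FREE]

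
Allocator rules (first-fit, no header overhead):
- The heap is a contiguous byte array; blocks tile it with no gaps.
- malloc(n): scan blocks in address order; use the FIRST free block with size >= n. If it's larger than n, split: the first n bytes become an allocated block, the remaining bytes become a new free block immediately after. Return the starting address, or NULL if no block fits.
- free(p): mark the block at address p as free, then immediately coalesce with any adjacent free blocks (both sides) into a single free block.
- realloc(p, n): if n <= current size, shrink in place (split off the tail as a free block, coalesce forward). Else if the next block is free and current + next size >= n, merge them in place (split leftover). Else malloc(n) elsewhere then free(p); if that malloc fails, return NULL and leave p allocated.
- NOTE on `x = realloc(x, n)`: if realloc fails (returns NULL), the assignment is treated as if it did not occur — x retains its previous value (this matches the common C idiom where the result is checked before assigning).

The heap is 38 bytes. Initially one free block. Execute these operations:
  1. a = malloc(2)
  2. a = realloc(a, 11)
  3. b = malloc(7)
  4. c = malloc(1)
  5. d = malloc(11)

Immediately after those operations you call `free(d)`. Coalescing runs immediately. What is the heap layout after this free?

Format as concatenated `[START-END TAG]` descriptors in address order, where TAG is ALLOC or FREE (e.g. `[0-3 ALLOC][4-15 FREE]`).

Answer: [0-10 ALLOC][11-17 ALLOC][18-18 ALLOC][19-37 FREE]

Derivation:
Op 1: a = malloc(2) -> a = 0; heap: [0-1 ALLOC][2-37 FREE]
Op 2: a = realloc(a, 11) -> a = 0; heap: [0-10 ALLOC][11-37 FREE]
Op 3: b = malloc(7) -> b = 11; heap: [0-10 ALLOC][11-17 ALLOC][18-37 FREE]
Op 4: c = malloc(1) -> c = 18; heap: [0-10 ALLOC][11-17 ALLOC][18-18 ALLOC][19-37 FREE]
Op 5: d = malloc(11) -> d = 19; heap: [0-10 ALLOC][11-17 ALLOC][18-18 ALLOC][19-29 ALLOC][30-37 FREE]
free(d): d = 19 -> block [19-29 ALLOC]; mark free, coalesce with adjacent free neighbors -> [0-10 ALLOC][11-17 ALLOC][18-18 ALLOC][19-37 FREE]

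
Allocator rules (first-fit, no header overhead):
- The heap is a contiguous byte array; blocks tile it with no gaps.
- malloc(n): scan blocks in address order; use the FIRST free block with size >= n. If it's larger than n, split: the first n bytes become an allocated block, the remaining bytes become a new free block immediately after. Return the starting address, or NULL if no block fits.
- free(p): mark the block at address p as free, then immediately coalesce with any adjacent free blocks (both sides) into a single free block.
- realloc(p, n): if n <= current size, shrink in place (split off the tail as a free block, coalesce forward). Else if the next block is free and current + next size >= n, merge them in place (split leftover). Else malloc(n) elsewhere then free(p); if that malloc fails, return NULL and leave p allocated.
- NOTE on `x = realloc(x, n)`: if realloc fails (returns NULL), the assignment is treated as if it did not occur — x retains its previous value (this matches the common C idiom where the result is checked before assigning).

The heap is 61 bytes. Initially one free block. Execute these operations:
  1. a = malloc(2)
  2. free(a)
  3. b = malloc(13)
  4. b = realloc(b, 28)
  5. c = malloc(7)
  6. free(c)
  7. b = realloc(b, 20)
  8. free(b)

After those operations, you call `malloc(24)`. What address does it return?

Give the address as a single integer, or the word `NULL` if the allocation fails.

Answer: 0

Derivation:
Op 1: a = malloc(2) -> a = 0; heap: [0-1 ALLOC][2-60 FREE]
Op 2: free(a) -> (freed a); heap: [0-60 FREE]
Op 3: b = malloc(13) -> b = 0; heap: [0-12 ALLOC][13-60 FREE]
Op 4: b = realloc(b, 28) -> b = 0; heap: [0-27 ALLOC][28-60 FREE]
Op 5: c = malloc(7) -> c = 28; heap: [0-27 ALLOC][28-34 ALLOC][35-60 FREE]
Op 6: free(c) -> (freed c); heap: [0-27 ALLOC][28-60 FREE]
Op 7: b = realloc(b, 20) -> b = 0; heap: [0-19 ALLOC][20-60 FREE]
Op 8: free(b) -> (freed b); heap: [0-60 FREE]
malloc(24): first-fit scan over [0-60 FREE] -> 0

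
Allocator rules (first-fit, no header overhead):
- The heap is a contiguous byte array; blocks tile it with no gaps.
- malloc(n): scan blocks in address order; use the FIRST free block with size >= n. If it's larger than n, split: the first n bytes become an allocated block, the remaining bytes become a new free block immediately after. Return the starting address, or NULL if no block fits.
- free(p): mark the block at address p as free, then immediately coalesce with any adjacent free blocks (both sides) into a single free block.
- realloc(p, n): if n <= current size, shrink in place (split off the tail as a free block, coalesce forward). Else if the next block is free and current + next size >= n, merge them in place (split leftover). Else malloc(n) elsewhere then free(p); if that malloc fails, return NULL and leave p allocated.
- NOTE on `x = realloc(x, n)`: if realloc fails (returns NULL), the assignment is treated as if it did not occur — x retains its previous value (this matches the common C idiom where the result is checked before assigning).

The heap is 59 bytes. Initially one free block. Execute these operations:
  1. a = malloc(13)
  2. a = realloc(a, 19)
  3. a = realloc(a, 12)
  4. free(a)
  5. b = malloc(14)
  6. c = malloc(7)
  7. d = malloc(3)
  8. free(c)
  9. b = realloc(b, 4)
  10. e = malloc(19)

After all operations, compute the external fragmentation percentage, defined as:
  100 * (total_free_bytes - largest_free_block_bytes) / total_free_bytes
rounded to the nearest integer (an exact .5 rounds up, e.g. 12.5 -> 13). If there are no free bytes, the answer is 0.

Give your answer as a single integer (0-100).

Answer: 48

Derivation:
Op 1: a = malloc(13) -> a = 0; heap: [0-12 ALLOC][13-58 FREE]
Op 2: a = realloc(a, 19) -> a = 0; heap: [0-18 ALLOC][19-58 FREE]
Op 3: a = realloc(a, 12) -> a = 0; heap: [0-11 ALLOC][12-58 FREE]
Op 4: free(a) -> (freed a); heap: [0-58 FREE]
Op 5: b = malloc(14) -> b = 0; heap: [0-13 ALLOC][14-58 FREE]
Op 6: c = malloc(7) -> c = 14; heap: [0-13 ALLOC][14-20 ALLOC][21-58 FREE]
Op 7: d = malloc(3) -> d = 21; heap: [0-13 ALLOC][14-20 ALLOC][21-23 ALLOC][24-58 FREE]
Op 8: free(c) -> (freed c); heap: [0-13 ALLOC][14-20 FREE][21-23 ALLOC][24-58 FREE]
Op 9: b = realloc(b, 4) -> b = 0; heap: [0-3 ALLOC][4-20 FREE][21-23 ALLOC][24-58 FREE]
Op 10: e = malloc(19) -> e = 24; heap: [0-3 ALLOC][4-20 FREE][21-23 ALLOC][24-42 ALLOC][43-58 FREE]
Free blocks: [17 16] total_free=33 largest=17 -> 100*(33-17)/33 = 1600/33 ≈ 48.485 -> rounds to 48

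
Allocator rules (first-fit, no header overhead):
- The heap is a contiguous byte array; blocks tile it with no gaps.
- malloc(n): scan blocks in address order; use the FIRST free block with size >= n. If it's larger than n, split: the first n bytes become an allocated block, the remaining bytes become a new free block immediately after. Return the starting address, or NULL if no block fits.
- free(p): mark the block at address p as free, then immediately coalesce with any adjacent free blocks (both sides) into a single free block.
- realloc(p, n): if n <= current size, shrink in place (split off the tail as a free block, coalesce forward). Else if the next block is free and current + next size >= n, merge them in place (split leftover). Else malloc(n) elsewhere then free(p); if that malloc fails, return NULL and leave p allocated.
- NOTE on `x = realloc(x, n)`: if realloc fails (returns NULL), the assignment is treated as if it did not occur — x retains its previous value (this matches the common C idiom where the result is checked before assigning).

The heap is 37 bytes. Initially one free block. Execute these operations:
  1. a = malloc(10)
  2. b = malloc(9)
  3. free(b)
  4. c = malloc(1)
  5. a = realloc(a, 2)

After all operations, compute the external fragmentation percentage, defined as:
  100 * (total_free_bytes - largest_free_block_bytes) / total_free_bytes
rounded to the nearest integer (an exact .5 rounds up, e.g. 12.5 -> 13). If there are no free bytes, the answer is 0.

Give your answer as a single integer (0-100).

Answer: 24

Derivation:
Op 1: a = malloc(10) -> a = 0; heap: [0-9 ALLOC][10-36 FREE]
Op 2: b = malloc(9) -> b = 10; heap: [0-9 ALLOC][10-18 ALLOC][19-36 FREE]
Op 3: free(b) -> (freed b); heap: [0-9 ALLOC][10-36 FREE]
Op 4: c = malloc(1) -> c = 10; heap: [0-9 ALLOC][10-10 ALLOC][11-36 FREE]
Op 5: a = realloc(a, 2) -> a = 0; heap: [0-1 ALLOC][2-9 FREE][10-10 ALLOC][11-36 FREE]
Free blocks: [8 26] total_free=34 largest=26 -> 100*(34-26)/34 = 800/34 ≈ 23.529 -> rounds to 24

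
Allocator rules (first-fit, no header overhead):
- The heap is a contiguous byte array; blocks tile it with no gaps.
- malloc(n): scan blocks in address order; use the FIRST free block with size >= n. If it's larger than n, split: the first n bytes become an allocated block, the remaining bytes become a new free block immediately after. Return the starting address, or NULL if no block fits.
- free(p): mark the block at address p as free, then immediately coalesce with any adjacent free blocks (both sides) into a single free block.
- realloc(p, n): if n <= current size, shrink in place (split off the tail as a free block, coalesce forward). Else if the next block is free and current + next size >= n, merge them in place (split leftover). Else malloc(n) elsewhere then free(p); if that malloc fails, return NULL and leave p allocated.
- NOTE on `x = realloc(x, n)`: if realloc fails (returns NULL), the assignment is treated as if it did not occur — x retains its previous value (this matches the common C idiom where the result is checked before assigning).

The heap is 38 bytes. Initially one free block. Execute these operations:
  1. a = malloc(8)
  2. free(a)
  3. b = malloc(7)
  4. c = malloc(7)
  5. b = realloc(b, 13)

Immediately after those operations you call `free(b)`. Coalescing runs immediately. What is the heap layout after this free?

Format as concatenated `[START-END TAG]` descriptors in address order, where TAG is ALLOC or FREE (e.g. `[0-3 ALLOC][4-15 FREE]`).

Op 1: a = malloc(8) -> a = 0; heap: [0-7 ALLOC][8-37 FREE]
Op 2: free(a) -> (freed a); heap: [0-37 FREE]
Op 3: b = malloc(7) -> b = 0; heap: [0-6 ALLOC][7-37 FREE]
Op 4: c = malloc(7) -> c = 7; heap: [0-6 ALLOC][7-13 ALLOC][14-37 FREE]
Op 5: b = realloc(b, 13) -> b = 14; heap: [0-6 FREE][7-13 ALLOC][14-26 ALLOC][27-37 FREE]
free(b): b = 14 -> block [14-26 ALLOC]; mark free, coalesce with adjacent free neighbors -> [0-6 FREE][7-13 ALLOC][14-37 FREE]

Answer: [0-6 FREE][7-13 ALLOC][14-37 FREE]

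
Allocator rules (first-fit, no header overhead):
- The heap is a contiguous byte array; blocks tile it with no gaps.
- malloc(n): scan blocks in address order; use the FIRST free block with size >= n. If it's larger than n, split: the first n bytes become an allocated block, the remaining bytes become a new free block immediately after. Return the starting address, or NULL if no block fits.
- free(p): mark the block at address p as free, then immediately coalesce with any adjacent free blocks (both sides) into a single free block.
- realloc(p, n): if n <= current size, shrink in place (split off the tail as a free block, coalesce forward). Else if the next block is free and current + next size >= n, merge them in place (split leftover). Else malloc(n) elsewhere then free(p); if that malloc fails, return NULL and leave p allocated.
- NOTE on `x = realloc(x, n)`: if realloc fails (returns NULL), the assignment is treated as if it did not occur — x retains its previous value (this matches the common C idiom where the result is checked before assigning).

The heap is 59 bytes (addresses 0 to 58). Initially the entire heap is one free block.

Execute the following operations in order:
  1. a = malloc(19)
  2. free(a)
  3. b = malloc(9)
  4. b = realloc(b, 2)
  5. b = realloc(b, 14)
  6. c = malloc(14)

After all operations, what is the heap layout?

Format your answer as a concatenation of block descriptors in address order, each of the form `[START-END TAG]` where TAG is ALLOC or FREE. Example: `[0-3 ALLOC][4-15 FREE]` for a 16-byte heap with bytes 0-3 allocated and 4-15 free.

Answer: [0-13 ALLOC][14-27 ALLOC][28-58 FREE]

Derivation:
Op 1: a = malloc(19) -> a = 0; heap: [0-18 ALLOC][19-58 FREE]
Op 2: free(a) -> (freed a); heap: [0-58 FREE]
Op 3: b = malloc(9) -> b = 0; heap: [0-8 ALLOC][9-58 FREE]
Op 4: b = realloc(b, 2) -> b = 0; heap: [0-1 ALLOC][2-58 FREE]
Op 5: b = realloc(b, 14) -> b = 0; heap: [0-13 ALLOC][14-58 FREE]
Op 6: c = malloc(14) -> c = 14; heap: [0-13 ALLOC][14-27 ALLOC][28-58 FREE]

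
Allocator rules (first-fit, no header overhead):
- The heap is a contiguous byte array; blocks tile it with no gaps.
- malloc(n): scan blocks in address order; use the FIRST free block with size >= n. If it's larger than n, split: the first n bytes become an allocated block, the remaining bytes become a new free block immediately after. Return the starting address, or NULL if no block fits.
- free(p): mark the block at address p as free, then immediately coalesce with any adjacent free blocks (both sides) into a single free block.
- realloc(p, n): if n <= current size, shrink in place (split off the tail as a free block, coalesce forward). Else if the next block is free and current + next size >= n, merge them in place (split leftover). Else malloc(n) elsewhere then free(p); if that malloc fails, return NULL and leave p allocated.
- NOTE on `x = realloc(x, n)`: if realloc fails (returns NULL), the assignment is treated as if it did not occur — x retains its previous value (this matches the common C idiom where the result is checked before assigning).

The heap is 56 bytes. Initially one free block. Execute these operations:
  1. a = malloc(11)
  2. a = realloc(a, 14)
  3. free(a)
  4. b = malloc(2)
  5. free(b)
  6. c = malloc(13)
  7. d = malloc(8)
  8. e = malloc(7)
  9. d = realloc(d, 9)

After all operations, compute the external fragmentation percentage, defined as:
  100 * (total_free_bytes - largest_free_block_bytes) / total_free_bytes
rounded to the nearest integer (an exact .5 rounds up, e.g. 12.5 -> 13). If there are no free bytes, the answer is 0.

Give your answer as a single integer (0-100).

Op 1: a = malloc(11) -> a = 0; heap: [0-10 ALLOC][11-55 FREE]
Op 2: a = realloc(a, 14) -> a = 0; heap: [0-13 ALLOC][14-55 FREE]
Op 3: free(a) -> (freed a); heap: [0-55 FREE]
Op 4: b = malloc(2) -> b = 0; heap: [0-1 ALLOC][2-55 FREE]
Op 5: free(b) -> (freed b); heap: [0-55 FREE]
Op 6: c = malloc(13) -> c = 0; heap: [0-12 ALLOC][13-55 FREE]
Op 7: d = malloc(8) -> d = 13; heap: [0-12 ALLOC][13-20 ALLOC][21-55 FREE]
Op 8: e = malloc(7) -> e = 21; heap: [0-12 ALLOC][13-20 ALLOC][21-27 ALLOC][28-55 FREE]
Op 9: d = realloc(d, 9) -> d = 28; heap: [0-12 ALLOC][13-20 FREE][21-27 ALLOC][28-36 ALLOC][37-55 FREE]
Free blocks: [8 19] total_free=27 largest=19 -> 100*(27-19)/27 = 800/27 ≈ 29.630 -> rounds to 30

Answer: 30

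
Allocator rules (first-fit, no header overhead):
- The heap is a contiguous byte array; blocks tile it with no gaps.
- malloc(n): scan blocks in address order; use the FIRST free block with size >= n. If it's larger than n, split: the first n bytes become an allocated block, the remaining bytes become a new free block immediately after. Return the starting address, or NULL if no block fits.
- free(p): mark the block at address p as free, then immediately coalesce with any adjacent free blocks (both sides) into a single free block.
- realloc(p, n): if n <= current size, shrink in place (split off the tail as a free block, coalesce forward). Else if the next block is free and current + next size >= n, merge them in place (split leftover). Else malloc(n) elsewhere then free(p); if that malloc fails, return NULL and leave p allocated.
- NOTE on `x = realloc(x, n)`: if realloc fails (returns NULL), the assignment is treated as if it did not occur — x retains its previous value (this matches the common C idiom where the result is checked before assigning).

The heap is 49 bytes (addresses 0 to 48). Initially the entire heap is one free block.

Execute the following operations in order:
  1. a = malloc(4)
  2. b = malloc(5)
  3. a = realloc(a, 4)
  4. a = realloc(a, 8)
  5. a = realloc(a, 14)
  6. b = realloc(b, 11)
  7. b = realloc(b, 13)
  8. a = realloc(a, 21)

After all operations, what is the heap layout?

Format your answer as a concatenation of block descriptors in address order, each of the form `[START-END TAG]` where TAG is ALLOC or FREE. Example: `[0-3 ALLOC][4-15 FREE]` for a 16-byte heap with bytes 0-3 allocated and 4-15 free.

Answer: [0-8 FREE][9-22 ALLOC][23-35 ALLOC][36-48 FREE]

Derivation:
Op 1: a = malloc(4) -> a = 0; heap: [0-3 ALLOC][4-48 FREE]
Op 2: b = malloc(5) -> b = 4; heap: [0-3 ALLOC][4-8 ALLOC][9-48 FREE]
Op 3: a = realloc(a, 4) -> a = 0; heap: [0-3 ALLOC][4-8 ALLOC][9-48 FREE]
Op 4: a = realloc(a, 8) -> a = 9; heap: [0-3 FREE][4-8 ALLOC][9-16 ALLOC][17-48 FREE]
Op 5: a = realloc(a, 14) -> a = 9; heap: [0-3 FREE][4-8 ALLOC][9-22 ALLOC][23-48 FREE]
Op 6: b = realloc(b, 11) -> b = 23; heap: [0-8 FREE][9-22 ALLOC][23-33 ALLOC][34-48 FREE]
Op 7: b = realloc(b, 13) -> b = 23; heap: [0-8 FREE][9-22 ALLOC][23-35 ALLOC][36-48 FREE]
Op 8: a = realloc(a, 21) -> NULL (a unchanged); heap: [0-8 FREE][9-22 ALLOC][23-35 ALLOC][36-48 FREE]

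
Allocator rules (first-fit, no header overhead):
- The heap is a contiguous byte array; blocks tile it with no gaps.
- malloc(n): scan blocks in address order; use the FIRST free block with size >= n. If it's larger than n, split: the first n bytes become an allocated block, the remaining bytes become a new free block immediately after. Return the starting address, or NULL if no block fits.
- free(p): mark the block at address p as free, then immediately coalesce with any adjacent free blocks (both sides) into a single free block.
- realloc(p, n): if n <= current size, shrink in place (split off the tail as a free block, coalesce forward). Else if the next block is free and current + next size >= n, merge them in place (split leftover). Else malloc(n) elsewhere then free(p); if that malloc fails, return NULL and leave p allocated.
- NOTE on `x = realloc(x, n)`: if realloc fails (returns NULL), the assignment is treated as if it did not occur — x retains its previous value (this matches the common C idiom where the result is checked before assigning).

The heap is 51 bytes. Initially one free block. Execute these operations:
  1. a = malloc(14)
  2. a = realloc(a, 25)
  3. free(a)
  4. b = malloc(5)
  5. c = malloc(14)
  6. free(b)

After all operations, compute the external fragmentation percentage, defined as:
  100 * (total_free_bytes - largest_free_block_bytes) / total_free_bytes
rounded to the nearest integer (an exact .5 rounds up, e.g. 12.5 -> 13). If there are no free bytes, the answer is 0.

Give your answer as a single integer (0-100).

Answer: 14

Derivation:
Op 1: a = malloc(14) -> a = 0; heap: [0-13 ALLOC][14-50 FREE]
Op 2: a = realloc(a, 25) -> a = 0; heap: [0-24 ALLOC][25-50 FREE]
Op 3: free(a) -> (freed a); heap: [0-50 FREE]
Op 4: b = malloc(5) -> b = 0; heap: [0-4 ALLOC][5-50 FREE]
Op 5: c = malloc(14) -> c = 5; heap: [0-4 ALLOC][5-18 ALLOC][19-50 FREE]
Op 6: free(b) -> (freed b); heap: [0-4 FREE][5-18 ALLOC][19-50 FREE]
Free blocks: [5 32] total_free=37 largest=32 -> 100*(37-32)/37 = 500/37 ≈ 13.514 -> rounds to 14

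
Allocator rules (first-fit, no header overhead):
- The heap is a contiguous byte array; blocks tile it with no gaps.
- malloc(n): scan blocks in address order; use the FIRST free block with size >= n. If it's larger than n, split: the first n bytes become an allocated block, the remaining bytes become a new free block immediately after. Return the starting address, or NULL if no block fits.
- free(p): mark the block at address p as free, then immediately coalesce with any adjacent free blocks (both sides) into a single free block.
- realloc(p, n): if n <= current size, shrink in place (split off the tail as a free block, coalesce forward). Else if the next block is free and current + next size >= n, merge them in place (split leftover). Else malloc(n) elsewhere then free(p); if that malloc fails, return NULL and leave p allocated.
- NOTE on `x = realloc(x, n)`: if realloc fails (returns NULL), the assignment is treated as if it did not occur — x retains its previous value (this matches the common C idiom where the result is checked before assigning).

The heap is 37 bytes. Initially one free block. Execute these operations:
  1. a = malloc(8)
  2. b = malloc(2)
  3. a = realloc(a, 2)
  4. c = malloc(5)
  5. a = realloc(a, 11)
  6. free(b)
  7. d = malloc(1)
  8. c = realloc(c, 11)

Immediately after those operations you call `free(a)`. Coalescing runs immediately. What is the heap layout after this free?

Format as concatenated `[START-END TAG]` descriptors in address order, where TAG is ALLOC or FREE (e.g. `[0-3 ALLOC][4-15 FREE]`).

Op 1: a = malloc(8) -> a = 0; heap: [0-7 ALLOC][8-36 FREE]
Op 2: b = malloc(2) -> b = 8; heap: [0-7 ALLOC][8-9 ALLOC][10-36 FREE]
Op 3: a = realloc(a, 2) -> a = 0; heap: [0-1 ALLOC][2-7 FREE][8-9 ALLOC][10-36 FREE]
Op 4: c = malloc(5) -> c = 2; heap: [0-1 ALLOC][2-6 ALLOC][7-7 FREE][8-9 ALLOC][10-36 FREE]
Op 5: a = realloc(a, 11) -> a = 10; heap: [0-1 FREE][2-6 ALLOC][7-7 FREE][8-9 ALLOC][10-20 ALLOC][21-36 FREE]
Op 6: free(b) -> (freed b); heap: [0-1 FREE][2-6 ALLOC][7-9 FREE][10-20 ALLOC][21-36 FREE]
Op 7: d = malloc(1) -> d = 0; heap: [0-0 ALLOC][1-1 FREE][2-6 ALLOC][7-9 FREE][10-20 ALLOC][21-36 FREE]
Op 8: c = realloc(c, 11) -> c = 21; heap: [0-0 ALLOC][1-9 FREE][10-20 ALLOC][21-31 ALLOC][32-36 FREE]
free(a): a = 10 -> block [10-20 ALLOC]; mark free, coalesce with adjacent free neighbors -> [0-0 ALLOC][1-20 FREE][21-31 ALLOC][32-36 FREE]

Answer: [0-0 ALLOC][1-20 FREE][21-31 ALLOC][32-36 FREE]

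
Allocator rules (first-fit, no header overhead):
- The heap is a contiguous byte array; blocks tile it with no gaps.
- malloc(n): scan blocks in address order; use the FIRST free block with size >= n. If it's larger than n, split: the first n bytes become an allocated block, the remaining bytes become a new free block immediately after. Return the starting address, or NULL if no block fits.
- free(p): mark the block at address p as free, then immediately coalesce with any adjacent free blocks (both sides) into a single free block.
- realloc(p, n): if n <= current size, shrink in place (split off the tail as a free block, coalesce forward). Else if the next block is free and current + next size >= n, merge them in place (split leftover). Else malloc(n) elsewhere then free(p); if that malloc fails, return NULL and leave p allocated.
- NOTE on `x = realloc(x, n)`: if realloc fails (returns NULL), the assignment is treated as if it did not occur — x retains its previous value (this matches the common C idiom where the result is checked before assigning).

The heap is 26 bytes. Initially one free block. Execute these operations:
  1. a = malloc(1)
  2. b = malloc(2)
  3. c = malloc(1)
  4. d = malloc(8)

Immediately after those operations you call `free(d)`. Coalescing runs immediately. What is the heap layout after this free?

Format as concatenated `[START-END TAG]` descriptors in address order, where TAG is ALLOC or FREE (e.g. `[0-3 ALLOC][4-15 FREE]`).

Op 1: a = malloc(1) -> a = 0; heap: [0-0 ALLOC][1-25 FREE]
Op 2: b = malloc(2) -> b = 1; heap: [0-0 ALLOC][1-2 ALLOC][3-25 FREE]
Op 3: c = malloc(1) -> c = 3; heap: [0-0 ALLOC][1-2 ALLOC][3-3 ALLOC][4-25 FREE]
Op 4: d = malloc(8) -> d = 4; heap: [0-0 ALLOC][1-2 ALLOC][3-3 ALLOC][4-11 ALLOC][12-25 FREE]
free(d): d = 4 -> block [4-11 ALLOC]; mark free, coalesce with adjacent free neighbors -> [0-0 ALLOC][1-2 ALLOC][3-3 ALLOC][4-25 FREE]

Answer: [0-0 ALLOC][1-2 ALLOC][3-3 ALLOC][4-25 FREE]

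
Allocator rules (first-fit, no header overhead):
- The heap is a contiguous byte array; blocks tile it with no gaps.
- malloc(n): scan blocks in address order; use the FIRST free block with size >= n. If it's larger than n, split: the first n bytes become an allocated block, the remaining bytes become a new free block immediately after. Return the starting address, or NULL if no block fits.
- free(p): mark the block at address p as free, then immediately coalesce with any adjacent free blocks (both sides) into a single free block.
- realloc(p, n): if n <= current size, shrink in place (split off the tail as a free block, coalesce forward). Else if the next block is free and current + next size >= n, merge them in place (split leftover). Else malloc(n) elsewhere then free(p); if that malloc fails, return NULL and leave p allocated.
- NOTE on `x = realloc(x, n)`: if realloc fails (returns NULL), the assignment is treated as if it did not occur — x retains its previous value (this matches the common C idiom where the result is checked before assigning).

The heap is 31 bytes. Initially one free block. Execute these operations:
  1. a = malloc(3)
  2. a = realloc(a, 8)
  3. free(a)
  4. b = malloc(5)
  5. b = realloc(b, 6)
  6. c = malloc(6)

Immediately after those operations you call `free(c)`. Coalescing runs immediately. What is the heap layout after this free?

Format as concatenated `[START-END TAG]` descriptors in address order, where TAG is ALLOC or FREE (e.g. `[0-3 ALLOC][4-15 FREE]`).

Op 1: a = malloc(3) -> a = 0; heap: [0-2 ALLOC][3-30 FREE]
Op 2: a = realloc(a, 8) -> a = 0; heap: [0-7 ALLOC][8-30 FREE]
Op 3: free(a) -> (freed a); heap: [0-30 FREE]
Op 4: b = malloc(5) -> b = 0; heap: [0-4 ALLOC][5-30 FREE]
Op 5: b = realloc(b, 6) -> b = 0; heap: [0-5 ALLOC][6-30 FREE]
Op 6: c = malloc(6) -> c = 6; heap: [0-5 ALLOC][6-11 ALLOC][12-30 FREE]
free(c): c = 6 -> block [6-11 ALLOC]; mark free, coalesce with adjacent free neighbors -> [0-5 ALLOC][6-30 FREE]

Answer: [0-5 ALLOC][6-30 FREE]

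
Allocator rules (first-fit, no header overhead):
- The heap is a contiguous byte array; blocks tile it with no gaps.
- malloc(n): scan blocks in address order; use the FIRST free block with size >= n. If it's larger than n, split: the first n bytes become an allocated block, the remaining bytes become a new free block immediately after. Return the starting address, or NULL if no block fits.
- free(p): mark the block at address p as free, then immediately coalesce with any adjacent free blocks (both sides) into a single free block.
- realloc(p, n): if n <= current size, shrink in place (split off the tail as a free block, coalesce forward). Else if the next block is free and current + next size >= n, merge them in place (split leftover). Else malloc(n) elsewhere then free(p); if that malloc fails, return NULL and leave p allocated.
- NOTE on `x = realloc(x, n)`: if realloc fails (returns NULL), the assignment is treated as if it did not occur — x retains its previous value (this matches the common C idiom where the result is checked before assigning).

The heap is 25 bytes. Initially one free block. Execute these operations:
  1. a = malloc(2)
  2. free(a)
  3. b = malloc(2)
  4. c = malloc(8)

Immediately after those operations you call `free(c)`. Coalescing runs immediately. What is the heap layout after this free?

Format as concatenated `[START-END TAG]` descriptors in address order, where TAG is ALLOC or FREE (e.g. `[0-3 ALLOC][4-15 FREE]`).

Answer: [0-1 ALLOC][2-24 FREE]

Derivation:
Op 1: a = malloc(2) -> a = 0; heap: [0-1 ALLOC][2-24 FREE]
Op 2: free(a) -> (freed a); heap: [0-24 FREE]
Op 3: b = malloc(2) -> b = 0; heap: [0-1 ALLOC][2-24 FREE]
Op 4: c = malloc(8) -> c = 2; heap: [0-1 ALLOC][2-9 ALLOC][10-24 FREE]
free(c): c = 2 -> block [2-9 ALLOC]; mark free, coalesce with adjacent free neighbors -> [0-1 ALLOC][2-24 FREE]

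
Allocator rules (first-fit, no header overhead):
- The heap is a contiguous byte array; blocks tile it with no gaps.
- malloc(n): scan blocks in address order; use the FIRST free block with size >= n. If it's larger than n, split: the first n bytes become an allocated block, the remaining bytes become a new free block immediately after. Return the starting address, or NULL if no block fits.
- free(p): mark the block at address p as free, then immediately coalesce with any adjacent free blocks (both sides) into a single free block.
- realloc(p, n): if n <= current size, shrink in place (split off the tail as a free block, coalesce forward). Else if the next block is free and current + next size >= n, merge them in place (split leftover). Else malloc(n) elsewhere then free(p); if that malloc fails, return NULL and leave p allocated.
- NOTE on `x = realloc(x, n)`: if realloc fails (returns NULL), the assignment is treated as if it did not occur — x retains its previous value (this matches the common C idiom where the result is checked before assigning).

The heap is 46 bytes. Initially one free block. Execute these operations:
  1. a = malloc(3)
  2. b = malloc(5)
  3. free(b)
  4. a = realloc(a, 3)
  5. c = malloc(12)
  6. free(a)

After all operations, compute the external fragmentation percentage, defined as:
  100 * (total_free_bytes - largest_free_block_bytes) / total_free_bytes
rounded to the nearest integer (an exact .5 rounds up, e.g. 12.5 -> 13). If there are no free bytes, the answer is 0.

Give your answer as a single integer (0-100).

Op 1: a = malloc(3) -> a = 0; heap: [0-2 ALLOC][3-45 FREE]
Op 2: b = malloc(5) -> b = 3; heap: [0-2 ALLOC][3-7 ALLOC][8-45 FREE]
Op 3: free(b) -> (freed b); heap: [0-2 ALLOC][3-45 FREE]
Op 4: a = realloc(a, 3) -> a = 0; heap: [0-2 ALLOC][3-45 FREE]
Op 5: c = malloc(12) -> c = 3; heap: [0-2 ALLOC][3-14 ALLOC][15-45 FREE]
Op 6: free(a) -> (freed a); heap: [0-2 FREE][3-14 ALLOC][15-45 FREE]
Free blocks: [3 31] total_free=34 largest=31 -> 100*(34-31)/34 = 300/34 ≈ 8.824 -> rounds to 9

Answer: 9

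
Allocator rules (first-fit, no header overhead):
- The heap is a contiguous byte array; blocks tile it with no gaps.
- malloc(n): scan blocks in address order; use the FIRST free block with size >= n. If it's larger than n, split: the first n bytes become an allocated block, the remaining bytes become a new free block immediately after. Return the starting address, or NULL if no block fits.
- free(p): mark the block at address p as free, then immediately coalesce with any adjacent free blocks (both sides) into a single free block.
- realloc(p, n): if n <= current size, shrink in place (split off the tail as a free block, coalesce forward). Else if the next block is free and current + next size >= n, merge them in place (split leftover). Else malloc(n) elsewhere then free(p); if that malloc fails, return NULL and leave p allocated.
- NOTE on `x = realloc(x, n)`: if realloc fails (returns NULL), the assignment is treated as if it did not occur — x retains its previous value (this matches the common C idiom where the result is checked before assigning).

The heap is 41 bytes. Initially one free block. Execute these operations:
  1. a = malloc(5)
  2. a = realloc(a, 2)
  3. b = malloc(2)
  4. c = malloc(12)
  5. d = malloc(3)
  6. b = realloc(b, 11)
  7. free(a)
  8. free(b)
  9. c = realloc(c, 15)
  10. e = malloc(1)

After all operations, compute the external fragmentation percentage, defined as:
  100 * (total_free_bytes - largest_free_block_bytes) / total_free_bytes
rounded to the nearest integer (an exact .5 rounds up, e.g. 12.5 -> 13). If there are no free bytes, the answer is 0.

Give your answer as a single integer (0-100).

Answer: 32

Derivation:
Op 1: a = malloc(5) -> a = 0; heap: [0-4 ALLOC][5-40 FREE]
Op 2: a = realloc(a, 2) -> a = 0; heap: [0-1 ALLOC][2-40 FREE]
Op 3: b = malloc(2) -> b = 2; heap: [0-1 ALLOC][2-3 ALLOC][4-40 FREE]
Op 4: c = malloc(12) -> c = 4; heap: [0-1 ALLOC][2-3 ALLOC][4-15 ALLOC][16-40 FREE]
Op 5: d = malloc(3) -> d = 16; heap: [0-1 ALLOC][2-3 ALLOC][4-15 ALLOC][16-18 ALLOC][19-40 FREE]
Op 6: b = realloc(b, 11) -> b = 19; heap: [0-1 ALLOC][2-3 FREE][4-15 ALLOC][16-18 ALLOC][19-29 ALLOC][30-40 FREE]
Op 7: free(a) -> (freed a); heap: [0-3 FREE][4-15 ALLOC][16-18 ALLOC][19-29 ALLOC][30-40 FREE]
Op 8: free(b) -> (freed b); heap: [0-3 FREE][4-15 ALLOC][16-18 ALLOC][19-40 FREE]
Op 9: c = realloc(c, 15) -> c = 19; heap: [0-15 FREE][16-18 ALLOC][19-33 ALLOC][34-40 FREE]
Op 10: e = malloc(1) -> e = 0; heap: [0-0 ALLOC][1-15 FREE][16-18 ALLOC][19-33 ALLOC][34-40 FREE]
Free blocks: [15 7] total_free=22 largest=15 -> 100*(22-15)/22 = 700/22 ≈ 31.818 -> rounds to 32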